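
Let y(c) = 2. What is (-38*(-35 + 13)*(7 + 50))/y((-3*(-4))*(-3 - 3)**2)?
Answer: 23826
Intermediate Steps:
(-38*(-35 + 13)*(7 + 50))/y((-3*(-4))*(-3 - 3)**2) = -38*(-35 + 13)*(7 + 50)/2 = -(-836)*57*(1/2) = -38*(-1254)*(1/2) = 47652*(1/2) = 23826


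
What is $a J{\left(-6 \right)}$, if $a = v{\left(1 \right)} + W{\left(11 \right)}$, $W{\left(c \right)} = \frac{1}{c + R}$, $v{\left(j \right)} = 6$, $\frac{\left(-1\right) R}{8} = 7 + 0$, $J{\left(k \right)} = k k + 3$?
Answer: $\frac{3497}{15} \approx 233.13$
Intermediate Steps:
$J{\left(k \right)} = 3 + k^{2}$ ($J{\left(k \right)} = k^{2} + 3 = 3 + k^{2}$)
$R = -56$ ($R = - 8 \left(7 + 0\right) = \left(-8\right) 7 = -56$)
$W{\left(c \right)} = \frac{1}{-56 + c}$ ($W{\left(c \right)} = \frac{1}{c - 56} = \frac{1}{-56 + c}$)
$a = \frac{269}{45}$ ($a = 6 + \frac{1}{-56 + 11} = 6 + \frac{1}{-45} = 6 - \frac{1}{45} = \frac{269}{45} \approx 5.9778$)
$a J{\left(-6 \right)} = \frac{269 \left(3 + \left(-6\right)^{2}\right)}{45} = \frac{269 \left(3 + 36\right)}{45} = \frac{269}{45} \cdot 39 = \frac{3497}{15}$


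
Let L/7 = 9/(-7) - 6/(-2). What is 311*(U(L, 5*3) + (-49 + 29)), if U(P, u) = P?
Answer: -2488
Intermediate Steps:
L = 12 (L = 7*(9/(-7) - 6/(-2)) = 7*(9*(-⅐) - 6*(-½)) = 7*(-9/7 + 3) = 7*(12/7) = 12)
311*(U(L, 5*3) + (-49 + 29)) = 311*(12 + (-49 + 29)) = 311*(12 - 20) = 311*(-8) = -2488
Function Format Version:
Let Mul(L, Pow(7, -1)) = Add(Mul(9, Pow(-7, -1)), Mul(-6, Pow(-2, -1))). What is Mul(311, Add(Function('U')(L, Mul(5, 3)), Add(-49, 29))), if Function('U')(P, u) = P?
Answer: -2488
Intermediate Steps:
L = 12 (L = Mul(7, Add(Mul(9, Pow(-7, -1)), Mul(-6, Pow(-2, -1)))) = Mul(7, Add(Mul(9, Rational(-1, 7)), Mul(-6, Rational(-1, 2)))) = Mul(7, Add(Rational(-9, 7), 3)) = Mul(7, Rational(12, 7)) = 12)
Mul(311, Add(Function('U')(L, Mul(5, 3)), Add(-49, 29))) = Mul(311, Add(12, Add(-49, 29))) = Mul(311, Add(12, -20)) = Mul(311, -8) = -2488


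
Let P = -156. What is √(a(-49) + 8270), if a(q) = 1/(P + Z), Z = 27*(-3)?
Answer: √464517393/237 ≈ 90.939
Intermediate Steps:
Z = -81
a(q) = -1/237 (a(q) = 1/(-156 - 81) = 1/(-237) = -1/237)
√(a(-49) + 8270) = √(-1/237 + 8270) = √(1959989/237) = √464517393/237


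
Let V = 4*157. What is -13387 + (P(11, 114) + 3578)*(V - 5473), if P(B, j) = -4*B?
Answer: -17135617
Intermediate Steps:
V = 628
-13387 + (P(11, 114) + 3578)*(V - 5473) = -13387 + (-4*11 + 3578)*(628 - 5473) = -13387 + (-44 + 3578)*(-4845) = -13387 + 3534*(-4845) = -13387 - 17122230 = -17135617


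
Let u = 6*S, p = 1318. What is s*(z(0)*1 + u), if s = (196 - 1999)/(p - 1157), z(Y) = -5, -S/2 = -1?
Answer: -1803/23 ≈ -78.391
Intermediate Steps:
S = 2 (S = -2*(-1) = 2)
u = 12 (u = 6*2 = 12)
s = -1803/161 (s = (196 - 1999)/(1318 - 1157) = -1803/161 ≈ -11.199)
s*(z(0)*1 + u) = -1803*(-5*1 + 12)/161 = -1803*(-5 + 12)/161 = -1803/161*7 = -1803/23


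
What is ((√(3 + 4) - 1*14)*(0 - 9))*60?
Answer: 7560 - 540*√7 ≈ 6131.3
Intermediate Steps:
((√(3 + 4) - 1*14)*(0 - 9))*60 = ((√7 - 14)*(-9))*60 = ((-14 + √7)*(-9))*60 = (126 - 9*√7)*60 = 7560 - 540*√7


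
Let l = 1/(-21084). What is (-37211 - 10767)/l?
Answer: 1011568152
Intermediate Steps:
l = -1/21084 ≈ -4.7429e-5
(-37211 - 10767)/l = (-37211 - 10767)/(-1/21084) = -47978*(-21084) = 1011568152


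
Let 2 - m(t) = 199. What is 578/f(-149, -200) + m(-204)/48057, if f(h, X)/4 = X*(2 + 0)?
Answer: -14046073/38445600 ≈ -0.36535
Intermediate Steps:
m(t) = -197 (m(t) = 2 - 1*199 = 2 - 199 = -197)
f(h, X) = 8*X (f(h, X) = 4*(X*(2 + 0)) = 4*(X*2) = 4*(2*X) = 8*X)
578/f(-149, -200) + m(-204)/48057 = 578/((8*(-200))) - 197/48057 = 578/(-1600) - 197*1/48057 = 578*(-1/1600) - 197/48057 = -289/800 - 197/48057 = -14046073/38445600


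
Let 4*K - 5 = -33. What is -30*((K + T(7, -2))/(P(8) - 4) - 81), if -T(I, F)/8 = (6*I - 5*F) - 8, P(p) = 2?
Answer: -2955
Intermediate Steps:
T(I, F) = 64 - 48*I + 40*F (T(I, F) = -8*((6*I - 5*F) - 8) = -8*((-5*F + 6*I) - 8) = -8*(-8 - 5*F + 6*I) = 64 - 48*I + 40*F)
K = -7 (K = 5/4 + (¼)*(-33) = 5/4 - 33/4 = -7)
-30*((K + T(7, -2))/(P(8) - 4) - 81) = -30*((-7 + (64 - 48*7 + 40*(-2)))/(2 - 4) - 81) = -30*((-7 + (64 - 336 - 80))/(-2) - 81) = -30*((-7 - 352)*(-½) - 81) = -30*(-359*(-½) - 81) = -30*(359/2 - 81) = -30*197/2 = -2955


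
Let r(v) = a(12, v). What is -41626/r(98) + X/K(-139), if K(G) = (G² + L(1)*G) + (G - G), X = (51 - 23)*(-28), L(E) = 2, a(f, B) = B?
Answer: -396380375/933107 ≈ -424.80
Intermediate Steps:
r(v) = v
X = -784 (X = 28*(-28) = -784)
K(G) = G² + 2*G (K(G) = (G² + 2*G) + (G - G) = (G² + 2*G) + 0 = G² + 2*G)
-41626/r(98) + X/K(-139) = -41626/98 - 784*(-1/(139*(2 - 139))) = -41626*1/98 - 784/((-139*(-137))) = -20813/49 - 784/19043 = -396380375/933107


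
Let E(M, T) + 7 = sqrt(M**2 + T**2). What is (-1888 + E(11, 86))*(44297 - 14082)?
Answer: -57257425 + 30215*sqrt(7517) ≈ -5.4638e+7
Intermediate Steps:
E(M, T) = -7 + sqrt(M**2 + T**2)
(-1888 + E(11, 86))*(44297 - 14082) = (-1888 + (-7 + sqrt(11**2 + 86**2)))*(44297 - 14082) = (-1888 + (-7 + sqrt(121 + 7396)))*30215 = (-1888 + (-7 + sqrt(7517)))*30215 = (-1895 + sqrt(7517))*30215 = -57257425 + 30215*sqrt(7517)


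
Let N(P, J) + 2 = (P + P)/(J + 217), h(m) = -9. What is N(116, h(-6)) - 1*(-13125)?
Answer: 341227/26 ≈ 13124.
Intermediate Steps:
N(P, J) = -2 + 2*P/(217 + J) (N(P, J) = -2 + (P + P)/(J + 217) = -2 + (2*P)/(217 + J) = -2 + 2*P/(217 + J))
N(116, h(-6)) - 1*(-13125) = 2*(-217 + 116 - 1*(-9))/(217 - 9) - 1*(-13125) = 2*(-217 + 116 + 9)/208 + 13125 = 2*(1/208)*(-92) + 13125 = -23/26 + 13125 = 341227/26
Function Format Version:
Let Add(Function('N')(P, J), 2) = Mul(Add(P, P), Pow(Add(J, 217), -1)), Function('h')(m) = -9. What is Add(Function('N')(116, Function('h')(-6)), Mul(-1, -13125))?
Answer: Rational(341227, 26) ≈ 13124.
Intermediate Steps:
Function('N')(P, J) = Add(-2, Mul(2, P, Pow(Add(217, J), -1))) (Function('N')(P, J) = Add(-2, Mul(Add(P, P), Pow(Add(J, 217), -1))) = Add(-2, Mul(Mul(2, P), Pow(Add(217, J), -1))) = Add(-2, Mul(2, P, Pow(Add(217, J), -1))))
Add(Function('N')(116, Function('h')(-6)), Mul(-1, -13125)) = Add(Mul(2, Pow(Add(217, -9), -1), Add(-217, 116, Mul(-1, -9))), Mul(-1, -13125)) = Add(Mul(2, Pow(208, -1), Add(-217, 116, 9)), 13125) = Add(Mul(2, Rational(1, 208), -92), 13125) = Add(Rational(-23, 26), 13125) = Rational(341227, 26)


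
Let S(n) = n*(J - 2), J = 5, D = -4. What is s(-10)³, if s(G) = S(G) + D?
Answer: -39304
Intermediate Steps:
S(n) = 3*n (S(n) = n*(5 - 2) = n*3 = 3*n)
s(G) = -4 + 3*G (s(G) = 3*G - 4 = -4 + 3*G)
s(-10)³ = (-4 + 3*(-10))³ = (-4 - 30)³ = (-34)³ = -39304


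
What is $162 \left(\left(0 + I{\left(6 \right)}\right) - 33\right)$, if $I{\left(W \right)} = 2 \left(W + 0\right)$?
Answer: $-3402$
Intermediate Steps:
$I{\left(W \right)} = 2 W$
$162 \left(\left(0 + I{\left(6 \right)}\right) - 33\right) = 162 \left(\left(0 + 2 \cdot 6\right) - 33\right) = 162 \left(\left(0 + 12\right) - 33\right) = 162 \left(12 - 33\right) = 162 \left(-21\right) = -3402$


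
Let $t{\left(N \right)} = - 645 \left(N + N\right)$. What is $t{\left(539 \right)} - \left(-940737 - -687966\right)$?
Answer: $-442539$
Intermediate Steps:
$t{\left(N \right)} = - 1290 N$ ($t{\left(N \right)} = - 645 \cdot 2 N = - 1290 N$)
$t{\left(539 \right)} - \left(-940737 - -687966\right) = \left(-1290\right) 539 - \left(-940737 - -687966\right) = -695310 - \left(-940737 + 687966\right) = -695310 - -252771 = -695310 + 252771 = -442539$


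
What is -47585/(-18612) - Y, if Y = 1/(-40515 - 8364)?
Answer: 86145401/33693924 ≈ 2.5567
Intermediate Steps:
Y = -1/48879 (Y = 1/(-48879) = -1/48879 ≈ -2.0459e-5)
-47585/(-18612) - Y = -47585/(-18612) - 1*(-1/48879) = -47585*(-1/18612) + 1/48879 = 47585/18612 + 1/48879 = 86145401/33693924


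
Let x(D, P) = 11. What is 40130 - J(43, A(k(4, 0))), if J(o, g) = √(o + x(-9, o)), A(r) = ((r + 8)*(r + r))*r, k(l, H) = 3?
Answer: 40130 - 3*√6 ≈ 40123.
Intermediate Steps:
A(r) = 2*r²*(8 + r) (A(r) = ((8 + r)*(2*r))*r = (2*r*(8 + r))*r = 2*r²*(8 + r))
J(o, g) = √(11 + o) (J(o, g) = √(o + 11) = √(11 + o))
40130 - J(43, A(k(4, 0))) = 40130 - √(11 + 43) = 40130 - √54 = 40130 - 3*√6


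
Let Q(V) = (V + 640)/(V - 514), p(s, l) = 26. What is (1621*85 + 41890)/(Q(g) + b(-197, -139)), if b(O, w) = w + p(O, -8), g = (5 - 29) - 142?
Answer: -61089500/38657 ≈ -1580.3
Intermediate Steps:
g = -166 (g = -24 - 142 = -166)
Q(V) = (640 + V)/(-514 + V)
b(O, w) = 26 + w (b(O, w) = w + 26 = 26 + w)
(1621*85 + 41890)/(Q(g) + b(-197, -139)) = (1621*85 + 41890)/((640 - 166)/(-514 - 166) + (26 - 139)) = (137785 + 41890)/(474/(-680) - 113) = 179675/(-1/680*474 - 113) = 179675/(-237/340 - 113) = 179675/(-38657/340) = 179675*(-340/38657) = -61089500/38657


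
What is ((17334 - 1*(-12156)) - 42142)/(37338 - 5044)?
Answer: -6326/16147 ≈ -0.39178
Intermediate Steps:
((17334 - 1*(-12156)) - 42142)/(37338 - 5044) = ((17334 + 12156) - 42142)/32294 = (29490 - 42142)*(1/32294) = -12652*1/32294 = -6326/16147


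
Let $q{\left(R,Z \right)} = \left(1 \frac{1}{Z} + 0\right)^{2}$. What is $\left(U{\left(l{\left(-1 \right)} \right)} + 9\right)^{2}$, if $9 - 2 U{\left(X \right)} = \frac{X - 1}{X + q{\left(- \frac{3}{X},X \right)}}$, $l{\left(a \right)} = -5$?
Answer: $\frac{2556801}{15376} \approx 166.29$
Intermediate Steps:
$q{\left(R,Z \right)} = \frac{1}{Z^{2}}$ ($q{\left(R,Z \right)} = \left(\frac{1}{Z} + 0\right)^{2} = \left(\frac{1}{Z}\right)^{2} = \frac{1}{Z^{2}}$)
$U{\left(X \right)} = \frac{9}{2} - \frac{-1 + X}{2 \left(X + \frac{1}{X^{2}}\right)}$ ($U{\left(X \right)} = \frac{9}{2} - \frac{\left(X - 1\right) \frac{1}{X + \frac{1}{X^{2}}}}{2} = \frac{9}{2} - \frac{\left(-1 + X\right) \frac{1}{X + \frac{1}{X^{2}}}}{2} = \frac{9}{2} - \frac{\frac{1}{X + \frac{1}{X^{2}}} \left(-1 + X\right)}{2} = \frac{9}{2} - \frac{-1 + X}{2 \left(X + \frac{1}{X^{2}}\right)}$)
$\left(U{\left(l{\left(-1 \right)} \right)} + 9\right)^{2} = \left(\frac{9 + \left(-5\right)^{2} \left(1 + 8 \left(-5\right)\right)}{2 \left(1 + \left(-5\right)^{3}\right)} + 9\right)^{2} = \left(\frac{9 + 25 \left(1 - 40\right)}{2 \left(1 - 125\right)} + 9\right)^{2} = \left(\frac{9 + 25 \left(-39\right)}{2 \left(-124\right)} + 9\right)^{2} = \left(\frac{1}{2} \left(- \frac{1}{124}\right) \left(9 - 975\right) + 9\right)^{2} = \left(\frac{1}{2} \left(- \frac{1}{124}\right) \left(-966\right) + 9\right)^{2} = \left(\frac{483}{124} + 9\right)^{2} = \left(\frac{1599}{124}\right)^{2} = \frac{2556801}{15376}$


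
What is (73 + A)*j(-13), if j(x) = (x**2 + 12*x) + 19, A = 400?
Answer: 15136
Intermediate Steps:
j(x) = 19 + x**2 + 12*x
(73 + A)*j(-13) = (73 + 400)*(19 + (-13)**2 + 12*(-13)) = 473*(19 + 169 - 156) = 473*32 = 15136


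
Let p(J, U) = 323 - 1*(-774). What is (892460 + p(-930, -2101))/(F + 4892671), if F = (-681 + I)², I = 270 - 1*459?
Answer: 893557/5649571 ≈ 0.15816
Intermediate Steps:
I = -189 (I = 270 - 459 = -189)
p(J, U) = 1097 (p(J, U) = 323 + 774 = 1097)
F = 756900 (F = (-681 - 189)² = (-870)² = 756900)
(892460 + p(-930, -2101))/(F + 4892671) = (892460 + 1097)/(756900 + 4892671) = 893557/5649571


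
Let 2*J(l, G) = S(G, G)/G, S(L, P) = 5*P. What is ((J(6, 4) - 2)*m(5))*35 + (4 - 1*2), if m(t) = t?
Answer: 179/2 ≈ 89.500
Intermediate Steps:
J(l, G) = 5/2 (J(l, G) = ((5*G)/G)/2 = (½)*5 = 5/2)
((J(6, 4) - 2)*m(5))*35 + (4 - 1*2) = ((5/2 - 2)*5)*35 + (4 - 1*2) = ((½)*5)*35 + (4 - 2) = (5/2)*35 + 2 = 175/2 + 2 = 179/2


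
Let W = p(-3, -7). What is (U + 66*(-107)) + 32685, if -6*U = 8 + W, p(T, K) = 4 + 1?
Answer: 153725/6 ≈ 25621.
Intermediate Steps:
p(T, K) = 5
W = 5
U = -13/6 (U = -(8 + 5)/6 = -1/6*13 = -13/6 ≈ -2.1667)
(U + 66*(-107)) + 32685 = (-13/6 + 66*(-107)) + 32685 = (-13/6 - 7062) + 32685 = -42385/6 + 32685 = 153725/6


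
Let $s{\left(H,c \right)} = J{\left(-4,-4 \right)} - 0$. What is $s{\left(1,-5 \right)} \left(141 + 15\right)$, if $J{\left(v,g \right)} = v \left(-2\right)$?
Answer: $1248$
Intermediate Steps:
$J{\left(v,g \right)} = - 2 v$
$s{\left(H,c \right)} = 8$ ($s{\left(H,c \right)} = \left(-2\right) \left(-4\right) - 0 = 8 + 0 = 8$)
$s{\left(1,-5 \right)} \left(141 + 15\right) = 8 \left(141 + 15\right) = 8 \cdot 156 = 1248$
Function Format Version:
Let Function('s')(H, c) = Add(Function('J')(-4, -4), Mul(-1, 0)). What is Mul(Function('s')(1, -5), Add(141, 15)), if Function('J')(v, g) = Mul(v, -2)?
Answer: 1248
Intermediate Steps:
Function('J')(v, g) = Mul(-2, v)
Function('s')(H, c) = 8 (Function('s')(H, c) = Add(Mul(-2, -4), Mul(-1, 0)) = Add(8, 0) = 8)
Mul(Function('s')(1, -5), Add(141, 15)) = Mul(8, Add(141, 15)) = Mul(8, 156) = 1248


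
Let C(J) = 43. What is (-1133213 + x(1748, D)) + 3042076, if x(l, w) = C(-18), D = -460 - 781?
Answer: 1908906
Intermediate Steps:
D = -1241
x(l, w) = 43
(-1133213 + x(1748, D)) + 3042076 = (-1133213 + 43) + 3042076 = -1133170 + 3042076 = 1908906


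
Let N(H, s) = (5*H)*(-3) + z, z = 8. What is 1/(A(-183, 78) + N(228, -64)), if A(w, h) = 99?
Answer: -1/3313 ≈ -0.00030184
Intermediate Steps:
N(H, s) = 8 - 15*H (N(H, s) = (5*H)*(-3) + 8 = -15*H + 8 = 8 - 15*H)
1/(A(-183, 78) + N(228, -64)) = 1/(99 + (8 - 15*228)) = 1/(99 + (8 - 3420)) = 1/(99 - 3412) = 1/(-3313) = -1/3313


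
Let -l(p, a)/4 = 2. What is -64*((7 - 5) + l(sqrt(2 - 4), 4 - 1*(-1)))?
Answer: 384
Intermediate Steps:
l(p, a) = -8 (l(p, a) = -4*2 = -8)
-64*((7 - 5) + l(sqrt(2 - 4), 4 - 1*(-1))) = -64*((7 - 5) - 8) = -64*(2 - 8) = -64*(-6) = 384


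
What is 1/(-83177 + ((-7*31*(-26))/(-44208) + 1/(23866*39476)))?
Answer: -1301558419404/108259890760804085 ≈ -1.2023e-5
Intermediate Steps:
1/(-83177 + ((-7*31*(-26))/(-44208) + 1/(23866*39476))) = 1/(-83177 + (-217*(-26)*(-1/44208) + (1/23866)*(1/39476))) = 1/(-83177 + (5642*(-1/44208) + 1/942134216)) = 1/(-83177 + (-2821/22104 + 1/942134216)) = 1/(-83177 - 166110037577/1301558419404) = 1/(-108259890760804085/1301558419404) = -1301558419404/108259890760804085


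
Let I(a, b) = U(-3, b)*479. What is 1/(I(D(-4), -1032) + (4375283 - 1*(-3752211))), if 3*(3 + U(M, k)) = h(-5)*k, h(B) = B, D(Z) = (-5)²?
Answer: 1/8949937 ≈ 1.1173e-7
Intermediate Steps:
D(Z) = 25
U(M, k) = -3 - 5*k/3 (U(M, k) = -3 + (-5*k)/3 = -3 - 5*k/3)
I(a, b) = -1437 - 2395*b/3 (I(a, b) = (-3 - 5*b/3)*479 = -1437 - 2395*b/3)
1/(I(D(-4), -1032) + (4375283 - 1*(-3752211))) = 1/((-1437 - 2395/3*(-1032)) + (4375283 - 1*(-3752211))) = 1/((-1437 + 823880) + (4375283 + 3752211)) = 1/(822443 + 8127494) = 1/8949937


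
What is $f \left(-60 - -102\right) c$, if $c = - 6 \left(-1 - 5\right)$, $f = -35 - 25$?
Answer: $-90720$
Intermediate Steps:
$f = -60$
$c = 36$ ($c = \left(-6\right) \left(-6\right) = 36$)
$f \left(-60 - -102\right) c = - 60 \left(-60 - -102\right) 36 = - 60 \left(-60 + 102\right) 36 = \left(-60\right) 42 \cdot 36 = \left(-2520\right) 36 = -90720$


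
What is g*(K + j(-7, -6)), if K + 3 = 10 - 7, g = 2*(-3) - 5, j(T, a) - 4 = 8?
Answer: -132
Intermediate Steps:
j(T, a) = 12 (j(T, a) = 4 + 8 = 12)
g = -11 (g = -6 - 5 = -11)
K = 0 (K = -3 + (10 - 7) = -3 + 3 = 0)
g*(K + j(-7, -6)) = -11*(0 + 12) = -11*12 = -132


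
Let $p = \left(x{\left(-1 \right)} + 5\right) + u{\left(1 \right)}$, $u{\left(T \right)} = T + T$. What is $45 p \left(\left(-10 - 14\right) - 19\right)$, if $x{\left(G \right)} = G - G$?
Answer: $-13545$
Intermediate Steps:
$u{\left(T \right)} = 2 T$
$x{\left(G \right)} = 0$
$p = 7$ ($p = \left(0 + 5\right) + 2 \cdot 1 = 5 + 2 = 7$)
$45 p \left(\left(-10 - 14\right) - 19\right) = 45 \cdot 7 \left(\left(-10 - 14\right) - 19\right) = 315 \left(-24 - 19\right) = 315 \left(-43\right) = -13545$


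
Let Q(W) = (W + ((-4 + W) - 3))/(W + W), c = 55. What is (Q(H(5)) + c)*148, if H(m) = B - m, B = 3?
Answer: 8547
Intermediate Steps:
H(m) = 3 - m
Q(W) = (-7 + 2*W)/(2*W) (Q(W) = (W + (-7 + W))/((2*W)) = (-7 + 2*W)*(1/(2*W)) = (-7 + 2*W)/(2*W))
(Q(H(5)) + c)*148 = ((-7/2 + (3 - 1*5))/(3 - 1*5) + 55)*148 = ((-7/2 + (3 - 5))/(3 - 5) + 55)*148 = ((-7/2 - 2)/(-2) + 55)*148 = (-½*(-11/2) + 55)*148 = (11/4 + 55)*148 = (231/4)*148 = 8547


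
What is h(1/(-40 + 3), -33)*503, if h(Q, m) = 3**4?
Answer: 40743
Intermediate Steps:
h(Q, m) = 81
h(1/(-40 + 3), -33)*503 = 81*503 = 40743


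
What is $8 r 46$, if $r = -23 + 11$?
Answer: $-4416$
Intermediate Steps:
$r = -12$
$8 r 46 = 8 \left(-12\right) 46 = \left(-96\right) 46 = -4416$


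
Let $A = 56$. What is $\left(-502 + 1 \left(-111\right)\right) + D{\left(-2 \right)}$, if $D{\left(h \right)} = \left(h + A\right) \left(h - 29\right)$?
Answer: $-2287$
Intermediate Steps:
$D{\left(h \right)} = \left(-29 + h\right) \left(56 + h\right)$ ($D{\left(h \right)} = \left(h + 56\right) \left(h - 29\right) = \left(56 + h\right) \left(-29 + h\right) = \left(-29 + h\right) \left(56 + h\right)$)
$\left(-502 + 1 \left(-111\right)\right) + D{\left(-2 \right)} = \left(-502 + 1 \left(-111\right)\right) + \left(-1624 + \left(-2\right)^{2} + 27 \left(-2\right)\right) = \left(-502 - 111\right) - 1674 = -613 - 1674 = -2287$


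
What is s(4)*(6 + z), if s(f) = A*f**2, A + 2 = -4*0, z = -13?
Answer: 224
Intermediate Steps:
A = -2 (A = -2 - 4*0 = -2 + 0 = -2)
s(f) = -2*f**2
s(4)*(6 + z) = (-2*4**2)*(6 - 13) = -2*16*(-7) = -32*(-7) = 224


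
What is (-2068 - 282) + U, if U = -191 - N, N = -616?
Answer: -1925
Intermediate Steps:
U = 425 (U = -191 - 1*(-616) = -191 + 616 = 425)
(-2068 - 282) + U = (-2068 - 282) + 425 = -2350 + 425 = -1925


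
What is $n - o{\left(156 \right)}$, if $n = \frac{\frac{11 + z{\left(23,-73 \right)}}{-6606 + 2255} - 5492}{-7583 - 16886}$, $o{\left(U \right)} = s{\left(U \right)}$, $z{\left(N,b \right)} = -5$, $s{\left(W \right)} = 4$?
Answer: $- \frac{401962778}{106464619} \approx -3.7756$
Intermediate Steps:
$o{\left(U \right)} = 4$
$n = \frac{23895698}{106464619}$ ($n = \frac{\frac{11 - 5}{-6606 + 2255} - 5492}{-7583 - 16886} = \frac{\frac{6}{-4351} - 5492}{-24469} = \left(6 \left(- \frac{1}{4351}\right) - 5492\right) \left(- \frac{1}{24469}\right) = \left(- \frac{6}{4351} - 5492\right) \left(- \frac{1}{24469}\right) = \left(- \frac{23895698}{4351}\right) \left(- \frac{1}{24469}\right) = \frac{23895698}{106464619} \approx 0.22445$)
$n - o{\left(156 \right)} = \frac{23895698}{106464619} - 4 = - \frac{401962778}{106464619}$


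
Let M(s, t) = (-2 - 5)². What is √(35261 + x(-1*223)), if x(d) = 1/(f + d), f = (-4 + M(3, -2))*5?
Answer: √141046/2 ≈ 187.78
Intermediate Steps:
M(s, t) = 49 (M(s, t) = (-7)² = 49)
f = 225 (f = (-4 + 49)*5 = 45*5 = 225)
x(d) = 1/(225 + d)
√(35261 + x(-1*223)) = √(35261 + 1/(225 - 1*223)) = √(35261 + 1/(225 - 223)) = √(35261 + 1/2) = √(35261 + ½) = √(70523/2) = √141046/2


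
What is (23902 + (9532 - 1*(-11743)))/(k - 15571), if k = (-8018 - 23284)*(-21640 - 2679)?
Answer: 45177/761217767 ≈ 5.9348e-5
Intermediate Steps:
k = 761233338 (k = -31302*(-24319) = 761233338)
(23902 + (9532 - 1*(-11743)))/(k - 15571) = (23902 + (9532 - 1*(-11743)))/(761233338 - 15571) = (23902 + (9532 + 11743))/761217767 = (23902 + 21275)*(1/761217767) = 45177*(1/761217767) = 45177/761217767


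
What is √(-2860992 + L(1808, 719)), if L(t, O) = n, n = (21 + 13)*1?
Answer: I*√2860958 ≈ 1691.4*I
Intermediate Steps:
n = 34 (n = 34*1 = 34)
L(t, O) = 34
√(-2860992 + L(1808, 719)) = √(-2860992 + 34) = √(-2860958) = I*√2860958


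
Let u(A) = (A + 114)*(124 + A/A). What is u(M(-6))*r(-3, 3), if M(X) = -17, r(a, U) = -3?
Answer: -36375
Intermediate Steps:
u(A) = 14250 + 125*A (u(A) = (114 + A)*(124 + 1) = (114 + A)*125 = 14250 + 125*A)
u(M(-6))*r(-3, 3) = (14250 + 125*(-17))*(-3) = (14250 - 2125)*(-3) = 12125*(-3) = -36375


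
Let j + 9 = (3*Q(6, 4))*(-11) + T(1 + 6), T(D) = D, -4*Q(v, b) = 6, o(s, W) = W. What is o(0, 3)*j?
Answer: 285/2 ≈ 142.50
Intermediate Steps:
Q(v, b) = -3/2 (Q(v, b) = -¼*6 = -3/2)
j = 95/2 (j = -9 + ((3*(-3/2))*(-11) + (1 + 6)) = -9 + (-9/2*(-11) + 7) = -9 + (99/2 + 7) = -9 + 113/2 = 95/2 ≈ 47.500)
o(0, 3)*j = 3*(95/2) = 285/2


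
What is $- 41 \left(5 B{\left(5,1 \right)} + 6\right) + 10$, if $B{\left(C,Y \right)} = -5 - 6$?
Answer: $2019$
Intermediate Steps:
$B{\left(C,Y \right)} = -11$ ($B{\left(C,Y \right)} = -5 - 6 = -11$)
$- 41 \left(5 B{\left(5,1 \right)} + 6\right) + 10 = - 41 \left(5 \left(-11\right) + 6\right) + 10 = - 41 \left(-55 + 6\right) + 10 = \left(-41\right) \left(-49\right) + 10 = 2009 + 10 = 2019$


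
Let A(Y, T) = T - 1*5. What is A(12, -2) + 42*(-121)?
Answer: -5089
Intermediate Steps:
A(Y, T) = -5 + T (A(Y, T) = T - 5 = -5 + T)
A(12, -2) + 42*(-121) = (-5 - 2) + 42*(-121) = -7 - 5082 = -5089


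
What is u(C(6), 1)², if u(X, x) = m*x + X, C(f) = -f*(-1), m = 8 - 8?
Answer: 36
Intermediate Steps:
m = 0
C(f) = f
u(X, x) = X (u(X, x) = 0*x + X = 0 + X = X)
u(C(6), 1)² = 6² = 36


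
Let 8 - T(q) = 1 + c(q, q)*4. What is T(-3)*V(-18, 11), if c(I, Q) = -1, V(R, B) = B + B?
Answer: 242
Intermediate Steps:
V(R, B) = 2*B
T(q) = 11 (T(q) = 8 - (1 - 1*4) = 8 - (1 - 4) = 8 - 1*(-3) = 8 + 3 = 11)
T(-3)*V(-18, 11) = 11*(2*11) = 11*22 = 242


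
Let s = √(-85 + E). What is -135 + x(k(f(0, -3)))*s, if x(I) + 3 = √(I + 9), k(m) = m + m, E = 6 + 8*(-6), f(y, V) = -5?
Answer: -135 - I*√127*(3 - I) ≈ -146.27 - 33.808*I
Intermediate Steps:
E = -42 (E = 6 - 48 = -42)
k(m) = 2*m
s = I*√127 (s = √(-85 - 42) = √(-127) = I*√127 ≈ 11.269*I)
x(I) = -3 + √(9 + I) (x(I) = -3 + √(I + 9) = -3 + √(9 + I))
-135 + x(k(f(0, -3)))*s = -135 + (-3 + √(9 + 2*(-5)))*(I*√127) = -135 + (-3 + √(9 - 10))*(I*√127) = -135 + (-3 + √(-1))*(I*√127) = -135 + (-3 + I)*(I*√127) = -135 + I*√127*(-3 + I)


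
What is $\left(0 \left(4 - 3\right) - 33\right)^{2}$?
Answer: $1089$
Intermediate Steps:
$\left(0 \left(4 - 3\right) - 33\right)^{2} = \left(0 \cdot 1 - 33\right)^{2} = \left(0 - 33\right)^{2} = \left(-33\right)^{2} = 1089$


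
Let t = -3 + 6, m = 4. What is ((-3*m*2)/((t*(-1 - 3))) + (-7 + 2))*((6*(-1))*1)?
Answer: 18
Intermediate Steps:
t = 3
((-3*m*2)/((t*(-1 - 3))) + (-7 + 2))*((6*(-1))*1) = ((-3*4*2)/((3*(-1 - 3))) + (-7 + 2))*((6*(-1))*1) = ((-12*2)/((3*(-4))) - 5)*(-6*1) = (-24/(-12) - 5)*(-6) = (-24*(-1/12) - 5)*(-6) = (2 - 5)*(-6) = -3*(-6) = 18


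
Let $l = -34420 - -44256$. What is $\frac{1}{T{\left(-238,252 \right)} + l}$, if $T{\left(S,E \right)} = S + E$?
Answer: $\frac{1}{9850} \approx 0.00010152$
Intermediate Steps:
$T{\left(S,E \right)} = E + S$
$l = 9836$ ($l = -34420 + 44256 = 9836$)
$\frac{1}{T{\left(-238,252 \right)} + l} = \frac{1}{\left(252 - 238\right) + 9836} = \frac{1}{14 + 9836} = \frac{1}{9850}$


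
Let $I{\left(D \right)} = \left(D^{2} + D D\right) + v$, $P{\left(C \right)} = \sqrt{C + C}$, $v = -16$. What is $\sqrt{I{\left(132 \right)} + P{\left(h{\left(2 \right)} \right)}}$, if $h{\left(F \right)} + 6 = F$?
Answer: $\sqrt{34832 + 2 i \sqrt{2}} \approx 186.63 + 0.0076 i$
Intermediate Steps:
$h{\left(F \right)} = -6 + F$
$P{\left(C \right)} = \sqrt{2} \sqrt{C}$ ($P{\left(C \right)} = \sqrt{2 C} = \sqrt{2} \sqrt{C}$)
$I{\left(D \right)} = -16 + 2 D^{2}$ ($I{\left(D \right)} = \left(D^{2} + D D\right) - 16 = \left(D^{2} + D^{2}\right) - 16 = 2 D^{2} - 16 = -16 + 2 D^{2}$)
$\sqrt{I{\left(132 \right)} + P{\left(h{\left(2 \right)} \right)}} = \sqrt{\left(-16 + 2 \cdot 132^{2}\right) + \sqrt{2} \sqrt{-6 + 2}} = \sqrt{\left(-16 + 2 \cdot 17424\right) + \sqrt{2} \sqrt{-4}} = \sqrt{\left(-16 + 34848\right) + \sqrt{2} \cdot 2 i} = \sqrt{34832 + 2 i \sqrt{2}}$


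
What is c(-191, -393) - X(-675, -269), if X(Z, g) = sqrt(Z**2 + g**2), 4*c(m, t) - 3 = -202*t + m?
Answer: 39599/2 - sqrt(527986) ≈ 19073.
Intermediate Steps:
c(m, t) = 3/4 - 101*t/2 + m/4 (c(m, t) = 3/4 + (-202*t + m)/4 = 3/4 + (m - 202*t)/4 = 3/4 + (-101*t/2 + m/4) = 3/4 - 101*t/2 + m/4)
c(-191, -393) - X(-675, -269) = (3/4 - 101/2*(-393) + (1/4)*(-191)) - sqrt((-675)**2 + (-269)**2) = (3/4 + 39693/2 - 191/4) - sqrt(455625 + 72361) = 39599/2 - sqrt(527986)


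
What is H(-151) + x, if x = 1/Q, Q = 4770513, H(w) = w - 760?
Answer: -4345937342/4770513 ≈ -911.00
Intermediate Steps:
H(w) = -760 + w
x = 1/4770513 ≈ 2.0962e-7
H(-151) + x = (-760 - 151) + 1/4770513 = -911 + 1/4770513 = -4345937342/4770513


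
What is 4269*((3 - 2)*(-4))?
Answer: -17076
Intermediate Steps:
4269*((3 - 2)*(-4)) = 4269*(1*(-4)) = 4269*(-4) = -17076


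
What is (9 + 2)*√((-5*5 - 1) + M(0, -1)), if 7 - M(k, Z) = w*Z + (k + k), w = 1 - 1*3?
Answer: 11*I*√21 ≈ 50.408*I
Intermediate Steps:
w = -2 (w = 1 - 3 = -2)
M(k, Z) = 7 - 2*k + 2*Z (M(k, Z) = 7 - (-2*Z + (k + k)) = 7 - (-2*Z + 2*k) = 7 + (-2*k + 2*Z) = 7 - 2*k + 2*Z)
(9 + 2)*√((-5*5 - 1) + M(0, -1)) = (9 + 2)*√((-5*5 - 1) + (7 - 2*0 + 2*(-1))) = 11*√((-25 - 1) + (7 + 0 - 2)) = 11*√(-26 + 5) = 11*√(-21) = 11*(I*√21) = 11*I*√21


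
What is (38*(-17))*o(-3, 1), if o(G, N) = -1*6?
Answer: 3876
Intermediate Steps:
o(G, N) = -6
(38*(-17))*o(-3, 1) = (38*(-17))*(-6) = -646*(-6) = 3876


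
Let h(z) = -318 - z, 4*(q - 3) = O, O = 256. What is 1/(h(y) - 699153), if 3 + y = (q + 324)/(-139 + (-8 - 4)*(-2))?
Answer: -5/3497323 ≈ -1.4297e-6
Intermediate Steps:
q = 67 (q = 3 + (1/4)*256 = 3 + 64 = 67)
y = -32/5 (y = -3 + (67 + 324)/(-139 + (-8 - 4)*(-2)) = -3 + 391/(-139 - 12*(-2)) = -3 + 391/(-139 + 24) = -3 + 391/(-115) = -3 + 391*(-1/115) = -3 - 17/5 = -32/5 ≈ -6.4000)
1/(h(y) - 699153) = 1/((-318 - 1*(-32/5)) - 699153) = 1/((-318 + 32/5) - 699153) = 1/(-1558/5 - 699153) = 1/(-3497323/5) = -5/3497323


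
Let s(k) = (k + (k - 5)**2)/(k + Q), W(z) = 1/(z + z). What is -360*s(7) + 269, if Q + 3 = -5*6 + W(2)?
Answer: 43547/103 ≈ 422.79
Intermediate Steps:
W(z) = 1/(2*z)
Q = -131/4 (Q = -3 + (-5*6 + (1/2)/2) = -3 + (-30 + (1/2)*(1/2)) = -3 + (-30 + 1/4) = -3 - 119/4 = -131/4 ≈ -32.750)
s(k) = (k + (-5 + k)**2)/(-131/4 + k) (s(k) = (k + (k - 5)**2)/(k - 131/4) = (k + (-5 + k)**2)/(-131/4 + k))
-360*s(7) + 269 = -1440*(7 + (-5 + 7)**2)/(-131 + 4*7) + 269 = -1440*(7 + 2**2)/(-131 + 28) + 269 = -1440*(7 + 4)/(-103) + 269 = -1440*(-1)*11/103 + 269 = -360*(-44/103) + 269 = 15840/103 + 269 = 43547/103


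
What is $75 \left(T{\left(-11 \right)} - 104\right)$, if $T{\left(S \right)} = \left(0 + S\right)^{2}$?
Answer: $1275$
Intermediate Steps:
$T{\left(S \right)} = S^{2}$
$75 \left(T{\left(-11 \right)} - 104\right) = 75 \left(\left(-11\right)^{2} - 104\right) = 75 \left(121 - 104\right) = 75 \cdot 17 = 1275$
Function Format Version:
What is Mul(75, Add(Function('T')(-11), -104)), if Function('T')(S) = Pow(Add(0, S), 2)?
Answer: 1275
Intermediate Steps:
Function('T')(S) = Pow(S, 2)
Mul(75, Add(Function('T')(-11), -104)) = Mul(75, Add(Pow(-11, 2), -104)) = Mul(75, Add(121, -104)) = Mul(75, 17) = 1275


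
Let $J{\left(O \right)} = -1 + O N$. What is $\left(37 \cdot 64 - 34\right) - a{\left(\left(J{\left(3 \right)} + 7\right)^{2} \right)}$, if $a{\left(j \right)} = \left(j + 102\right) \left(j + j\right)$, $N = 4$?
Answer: $-273714$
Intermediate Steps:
$J{\left(O \right)} = -1 + 4 O$ ($J{\left(O \right)} = -1 + O 4 = -1 + 4 O$)
$a{\left(j \right)} = 2 j \left(102 + j\right)$ ($a{\left(j \right)} = \left(102 + j\right) 2 j = 2 j \left(102 + j\right)$)
$\left(37 \cdot 64 - 34\right) - a{\left(\left(J{\left(3 \right)} + 7\right)^{2} \right)} = \left(37 \cdot 64 - 34\right) - 2 \left(\left(-1 + 4 \cdot 3\right) + 7\right)^{2} \left(102 + \left(\left(-1 + 4 \cdot 3\right) + 7\right)^{2}\right) = \left(2368 - 34\right) - 2 \left(\left(-1 + 12\right) + 7\right)^{2} \left(102 + \left(\left(-1 + 12\right) + 7\right)^{2}\right) = 2334 - 2 \left(11 + 7\right)^{2} \left(102 + \left(11 + 7\right)^{2}\right) = 2334 - 2 \cdot 18^{2} \left(102 + 18^{2}\right) = 2334 - 2 \cdot 324 \left(102 + 324\right) = 2334 - 2 \cdot 324 \cdot 426 = 2334 - 276048 = -273714$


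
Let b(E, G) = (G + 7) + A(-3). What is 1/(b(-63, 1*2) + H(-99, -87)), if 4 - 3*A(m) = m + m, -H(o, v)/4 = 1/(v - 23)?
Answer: 165/2041 ≈ 0.080843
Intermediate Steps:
H(o, v) = -4/(-23 + v) (H(o, v) = -4/(v - 23) = -4/(-23 + v))
A(m) = 4/3 - 2*m/3 (A(m) = 4/3 - (m + m)/3 = 4/3 - 2*m/3)
b(E, G) = 31/3 + G (b(E, G) = (G + 7) + (4/3 - ⅔*(-3)) = (7 + G) + (4/3 + 2) = (7 + G) + 10/3 = 31/3 + G)
1/(b(-63, 1*2) + H(-99, -87)) = 1/((31/3 + 1*2) - 4/(-23 - 87)) = 1/((31/3 + 2) - 4/(-110)) = 1/(37/3 - 4*(-1/110)) = 1/(37/3 + 2/55) = 1/(2041/165) = 165/2041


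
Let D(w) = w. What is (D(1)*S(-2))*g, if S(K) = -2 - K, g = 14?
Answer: 0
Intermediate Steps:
(D(1)*S(-2))*g = (1*(-2 - 1*(-2)))*14 = (1*(-2 + 2))*14 = (1*0)*14 = 0*14 = 0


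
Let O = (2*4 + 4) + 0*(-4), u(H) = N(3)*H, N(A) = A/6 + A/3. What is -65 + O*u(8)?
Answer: 79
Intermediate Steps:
N(A) = A/2 (N(A) = A*(⅙) + A*(⅓) = A/6 + A/3 = A/2)
u(H) = 3*H/2 (u(H) = ((½)*3)*H = 3*H/2)
O = 12 (O = (8 + 4) + 0 = 12 + 0 = 12)
-65 + O*u(8) = -65 + 12*((3/2)*8) = -65 + 12*12 = -65 + 144 = 79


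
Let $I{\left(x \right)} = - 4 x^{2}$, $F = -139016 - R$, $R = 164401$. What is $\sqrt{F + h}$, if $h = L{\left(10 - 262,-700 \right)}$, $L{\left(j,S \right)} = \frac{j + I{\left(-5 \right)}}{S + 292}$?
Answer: $\frac{i \sqrt{789185373}}{51} \approx 550.83 i$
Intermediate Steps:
$F = -303417$ ($F = -139016 - 164401 = -303417$)
$L{\left(j,S \right)} = \frac{-100 + j}{292 + S}$ ($L{\left(j,S \right)} = \frac{j - 4 \left(-5\right)^{2}}{S + 292} = \frac{j - 100}{292 + S} = \frac{-100 + j}{292 + S}$)
$h = \frac{44}{51}$ ($h = \frac{-100 + \left(10 - 262\right)}{292 - 700} = \frac{-100 + \left(10 - 262\right)}{-408} = - \frac{-100 - 252}{408} = \left(- \frac{1}{408}\right) \left(-352\right) = \frac{44}{51} \approx 0.86275$)
$\sqrt{F + h} = \sqrt{-303417 + \frac{44}{51}} = \sqrt{- \frac{15474223}{51}} = \frac{i \sqrt{789185373}}{51}$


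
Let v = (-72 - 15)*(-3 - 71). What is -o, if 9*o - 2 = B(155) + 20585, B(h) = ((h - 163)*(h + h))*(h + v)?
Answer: 5443351/3 ≈ 1.8145e+6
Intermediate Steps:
v = 6438 (v = -87*(-74) = 6438)
B(h) = 2*h*(-163 + h)*(6438 + h) (B(h) = ((h - 163)*(h + h))*(h + 6438) = ((-163 + h)*(2*h))*(6438 + h) = (2*h*(-163 + h))*(6438 + h) = 2*h*(-163 + h)*(6438 + h))
o = -5443351/3 (o = 2/9 + (2*155*(-1049394 + 155² + 6275*155) + 20585)/9 = 2/9 + (2*155*(-1049394 + 24025 + 972625) + 20585)/9 = 2/9 + (2*155*(-52744) + 20585)/9 = 2/9 + (-16350640 + 20585)/9 = 2/9 + (⅑)*(-16330055) = 2/9 - 16330055/9 = -5443351/3 ≈ -1.8145e+6)
-o = -1*(-5443351/3) = 5443351/3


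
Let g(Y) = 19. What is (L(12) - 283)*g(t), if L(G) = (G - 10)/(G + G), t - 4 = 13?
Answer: -64505/12 ≈ -5375.4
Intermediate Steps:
t = 17 (t = 4 + 13 = 17)
L(G) = (-10 + G)/(2*G) (L(G) = (-10 + G)/((2*G)) = (-10 + G)*(1/(2*G)) = (-10 + G)/(2*G))
(L(12) - 283)*g(t) = ((½)*(-10 + 12)/12 - 283)*19 = ((½)*(1/12)*2 - 283)*19 = (1/12 - 283)*19 = -3395/12*19 = -64505/12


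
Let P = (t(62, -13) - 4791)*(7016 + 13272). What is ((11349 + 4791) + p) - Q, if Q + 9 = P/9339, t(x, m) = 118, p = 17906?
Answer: 412845469/9339 ≈ 44207.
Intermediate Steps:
P = -94805824 (P = (118 - 4791)*(7016 + 13272) = -4673*20288 = -94805824)
Q = -94889875/9339 (Q = -9 - 94805824/9339 = -94889875/9339 ≈ -10161.)
((11349 + 4791) + p) - Q = ((11349 + 4791) + 17906) - 1*(-94889875/9339) = (16140 + 17906) + 94889875/9339 = 34046 + 94889875/9339 = 412845469/9339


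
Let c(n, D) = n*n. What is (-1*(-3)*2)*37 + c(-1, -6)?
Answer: 223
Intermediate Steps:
c(n, D) = n**2
(-1*(-3)*2)*37 + c(-1, -6) = (-1*(-3)*2)*37 + (-1)**2 = (3*2)*37 + 1 = 6*37 + 1 = 222 + 1 = 223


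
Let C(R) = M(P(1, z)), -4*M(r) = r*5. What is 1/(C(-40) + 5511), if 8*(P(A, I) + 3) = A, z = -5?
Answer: 32/176467 ≈ 0.00018134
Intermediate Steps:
P(A, I) = -3 + A/8
M(r) = -5*r/4 (M(r) = -r*5/4 = -5*r/4)
C(R) = 115/32 (C(R) = -5*(-3 + (⅛)*1)/4 = -5*(-3 + ⅛)/4 = -5/4*(-23/8) = 115/32)
1/(C(-40) + 5511) = 1/(115/32 + 5511) = 1/(176467/32) = 32/176467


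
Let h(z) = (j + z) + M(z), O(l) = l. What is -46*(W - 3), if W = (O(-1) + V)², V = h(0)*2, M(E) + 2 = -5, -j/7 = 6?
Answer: -450708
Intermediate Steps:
j = -42 (j = -7*6 = -42)
M(E) = -7 (M(E) = -2 - 5 = -7)
h(z) = -49 + z (h(z) = (-42 + z) - 7 = -49 + z)
V = -98 (V = (-49 + 0)*2 = -49*2 = -98)
W = 9801 (W = (-1 - 98)² = (-99)² = 9801)
-46*(W - 3) = -46*(9801 - 3) = -46*9798 = -450708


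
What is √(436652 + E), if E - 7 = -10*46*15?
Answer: 3*√47751 ≈ 655.56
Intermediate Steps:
E = -6893 (E = 7 - 10*46*15 = 7 - 460*15 = 7 - 6900 = -6893)
√(436652 + E) = √(436652 - 6893) = √429759 = 3*√47751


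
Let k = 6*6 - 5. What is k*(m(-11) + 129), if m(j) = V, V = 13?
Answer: 4402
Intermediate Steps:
m(j) = 13
k = 31 (k = 36 - 5 = 31)
k*(m(-11) + 129) = 31*(13 + 129) = 31*142 = 4402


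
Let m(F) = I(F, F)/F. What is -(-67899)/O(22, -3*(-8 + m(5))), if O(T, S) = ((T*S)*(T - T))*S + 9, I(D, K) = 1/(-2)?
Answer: 22633/3 ≈ 7544.3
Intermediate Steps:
I(D, K) = -½
m(F) = -1/(2*F)
O(T, S) = 9 (O(T, S) = ((S*T)*0)*S + 9 = 0*S + 9 = 0 + 9 = 9)
-(-67899)/O(22, -3*(-8 + m(5))) = -(-67899)/9 = -1*(-22633/3) = 22633/3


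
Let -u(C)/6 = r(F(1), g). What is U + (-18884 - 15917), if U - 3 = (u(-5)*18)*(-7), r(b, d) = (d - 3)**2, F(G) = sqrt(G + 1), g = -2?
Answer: -15898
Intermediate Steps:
F(G) = sqrt(1 + G)
r(b, d) = (-3 + d)**2
u(C) = -150 (u(C) = -6*(-3 - 2)**2 = -6*(-5)**2 = -6*25 = -150)
U = 18903 (U = 3 - 150*18*(-7) = 3 - 2700*(-7) = 3 + 18900 = 18903)
U + (-18884 - 15917) = 18903 + (-18884 - 15917) = 18903 - 34801 = -15898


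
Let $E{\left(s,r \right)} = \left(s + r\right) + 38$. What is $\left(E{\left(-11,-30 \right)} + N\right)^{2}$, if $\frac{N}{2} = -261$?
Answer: $275625$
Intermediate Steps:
$N = -522$ ($N = 2 \left(-261\right) = -522$)
$E{\left(s,r \right)} = 38 + r + s$ ($E{\left(s,r \right)} = \left(r + s\right) + 38 = 38 + r + s$)
$\left(E{\left(-11,-30 \right)} + N\right)^{2} = \left(\left(38 - 30 - 11\right) - 522\right)^{2} = \left(-3 - 522\right)^{2} = \left(-525\right)^{2} = 275625$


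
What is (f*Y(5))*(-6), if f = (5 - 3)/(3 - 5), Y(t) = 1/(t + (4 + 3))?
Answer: 1/2 ≈ 0.50000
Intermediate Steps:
Y(t) = 1/(7 + t) (Y(t) = 1/(t + 7) = 1/(7 + t))
f = -1 (f = 2/(-2) = 2*(-1/2) = -1)
(f*Y(5))*(-6) = -1/(7 + 5)*(-6) = -1/12*(-6) = 1/2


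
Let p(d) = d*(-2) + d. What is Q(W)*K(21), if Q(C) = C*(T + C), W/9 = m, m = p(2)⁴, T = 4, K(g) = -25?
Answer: -532800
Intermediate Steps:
p(d) = -d (p(d) = -2*d + d = -d)
m = 16 (m = (-1*2)⁴ = (-2)⁴ = 16)
W = 144 (W = 9*16 = 144)
Q(C) = C*(4 + C)
Q(W)*K(21) = (144*(4 + 144))*(-25) = (144*148)*(-25) = 21312*(-25) = -532800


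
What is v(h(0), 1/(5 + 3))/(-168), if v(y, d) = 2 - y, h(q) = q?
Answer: -1/84 ≈ -0.011905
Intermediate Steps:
v(h(0), 1/(5 + 3))/(-168) = (2 - 1*0)/(-168) = (2 + 0)*(-1/168) = 2*(-1/168) = -1/84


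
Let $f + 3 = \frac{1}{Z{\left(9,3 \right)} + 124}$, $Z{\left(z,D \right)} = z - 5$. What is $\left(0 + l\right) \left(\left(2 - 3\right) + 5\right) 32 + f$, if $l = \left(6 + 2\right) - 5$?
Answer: $\frac{48769}{128} \approx 381.01$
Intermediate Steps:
$Z{\left(z,D \right)} = -5 + z$
$l = 3$ ($l = 8 - 5 = 3$)
$f = - \frac{383}{128}$ ($f = -3 + \frac{1}{\left(-5 + 9\right) + 124} = -3 + \frac{1}{4 + 124} = -3 + \frac{1}{128} = - \frac{383}{128} \approx -2.9922$)
$\left(0 + l\right) \left(\left(2 - 3\right) + 5\right) 32 + f = \left(0 + 3\right) \left(\left(2 - 3\right) + 5\right) 32 - \frac{383}{128} = 3 \left(-1 + 5\right) 32 - \frac{383}{128} = 3 \cdot 4 \cdot 32 - \frac{383}{128} = 12 \cdot 32 - \frac{383}{128} = 384 - \frac{383}{128} = \frac{48769}{128}$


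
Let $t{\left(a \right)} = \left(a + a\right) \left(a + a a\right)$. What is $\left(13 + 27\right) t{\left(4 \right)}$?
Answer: $6400$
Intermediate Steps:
$t{\left(a \right)} = 2 a \left(a + a^{2}\right)$
$\left(13 + 27\right) t{\left(4 \right)} = \left(13 + 27\right) 2 \cdot 4^{2} \left(1 + 4\right) = 40 \cdot 2 \cdot 16 \cdot 5 = 40 \cdot 160 = 6400$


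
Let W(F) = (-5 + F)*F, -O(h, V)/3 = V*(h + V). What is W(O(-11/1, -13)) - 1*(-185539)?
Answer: 1066315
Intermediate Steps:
O(h, V) = -3*V*(V + h) (O(h, V) = -3*V*(h + V) = -3*V*(V + h))
W(F) = F*(-5 + F)
W(O(-11/1, -13)) - 1*(-185539) = (-3*(-13)*(-13 - 11/1))*(-5 - 3*(-13)*(-13 - 11/1)) - 1*(-185539) = (-3*(-13)*(-13 - 11*1))*(-5 - 3*(-13)*(-13 - 11*1)) + 185539 = (-3*(-13)*(-13 - 11))*(-5 - 3*(-13)*(-13 - 11)) + 185539 = (-3*(-13)*(-24))*(-5 - 3*(-13)*(-24)) + 185539 = -936*(-5 - 936) + 185539 = -936*(-941) + 185539 = 880776 + 185539 = 1066315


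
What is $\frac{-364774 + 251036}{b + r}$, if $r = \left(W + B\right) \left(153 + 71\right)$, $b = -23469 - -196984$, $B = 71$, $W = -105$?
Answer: $- \frac{113738}{165899} \approx -0.68559$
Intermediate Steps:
$b = 173515$ ($b = -23469 + 196984 = 173515$)
$r = -7616$ ($r = \left(-105 + 71\right) \left(153 + 71\right) = \left(-34\right) 224 = -7616$)
$\frac{-364774 + 251036}{b + r} = \frac{-364774 + 251036}{173515 - 7616} = - \frac{113738}{165899}$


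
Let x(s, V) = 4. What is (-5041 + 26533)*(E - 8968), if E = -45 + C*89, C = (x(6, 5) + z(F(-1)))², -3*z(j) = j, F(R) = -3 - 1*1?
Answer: -139299204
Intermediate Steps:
F(R) = -4 (F(R) = -3 - 1 = -4)
z(j) = -j/3
C = 256/9 (C = (4 - ⅓*(-4))² = (4 + 4/3)² = (16/3)² = 256/9 ≈ 28.444)
E = 22379/9 (E = -45 + (256/9)*89 = -45 + 22784/9 = 22379/9 ≈ 2486.6)
(-5041 + 26533)*(E - 8968) = (-5041 + 26533)*(22379/9 - 8968) = 21492*(-58333/9) = -139299204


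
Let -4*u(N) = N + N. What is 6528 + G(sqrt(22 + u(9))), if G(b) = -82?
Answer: 6446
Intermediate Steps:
u(N) = -N/2 (u(N) = -(N + N)/4 = -N/2)
6528 + G(sqrt(22 + u(9))) = 6528 - 82 = 6446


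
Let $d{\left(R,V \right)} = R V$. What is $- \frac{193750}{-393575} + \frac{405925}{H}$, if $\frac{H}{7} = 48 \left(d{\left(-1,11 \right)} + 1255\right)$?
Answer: $\frac{1375693325}{940046016} \approx 1.4634$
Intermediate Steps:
$H = 417984$ ($H = 7 \cdot 48 \left(\left(-1\right) 11 + 1255\right) = 7 \cdot 48 \left(-11 + 1255\right) = 7 \cdot 48 \cdot 1244 = 7 \cdot 59712 = 417984$)
$- \frac{193750}{-393575} + \frac{405925}{H} = - \frac{193750}{-393575} + \frac{405925}{417984} = \left(-193750\right) \left(- \frac{1}{393575}\right) + 405925 \cdot \frac{1}{417984} = \frac{7750}{15743} + \frac{405925}{417984} = \frac{1375693325}{940046016}$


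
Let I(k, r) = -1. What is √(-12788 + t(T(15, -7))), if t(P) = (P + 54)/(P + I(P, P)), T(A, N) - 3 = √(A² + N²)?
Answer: √(-25519 - 12787*√274)/√(2 + √274) ≈ 113.07*I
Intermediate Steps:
T(A, N) = 3 + √(A² + N²)
t(P) = (54 + P)/(-1 + P) (t(P) = (P + 54)/(P - 1) = (54 + P)/(-1 + P))
√(-12788 + t(T(15, -7))) = √(-12788 + (54 + (3 + √(15² + (-7)²)))/(-1 + (3 + √(15² + (-7)²)))) = √(-12788 + (54 + (3 + √(225 + 49)))/(-1 + (3 + √(225 + 49)))) = √(-12788 + (54 + (3 + √274))/(-1 + (3 + √274))) = √(-12788 + (57 + √274)/(2 + √274))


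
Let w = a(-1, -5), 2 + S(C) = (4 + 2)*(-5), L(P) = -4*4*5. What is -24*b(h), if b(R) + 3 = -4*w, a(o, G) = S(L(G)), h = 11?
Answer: -3000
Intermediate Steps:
L(P) = -80 (L(P) = -16*5 = -80)
S(C) = -32 (S(C) = -2 + (4 + 2)*(-5) = -2 + 6*(-5) = -2 - 30 = -32)
a(o, G) = -32
w = -32
b(R) = 125 (b(R) = -3 - 4*(-32) = -3 + 128 = 125)
-24*b(h) = -24*125 = -3000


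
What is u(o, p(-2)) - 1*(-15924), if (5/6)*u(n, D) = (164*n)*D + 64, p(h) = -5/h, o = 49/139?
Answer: 11241096/695 ≈ 16174.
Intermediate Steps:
o = 49/139 (o = 49*(1/139) = 49/139 ≈ 0.35252)
u(n, D) = 384/5 + 984*D*n/5 (u(n, D) = 6*((164*n)*D + 64)/5 = 6*(164*D*n + 64)/5 = 6*(64 + 164*D*n)/5 = 384/5 + 984*D*n/5)
u(o, p(-2)) - 1*(-15924) = (384/5 + (984/5)*(-5/(-2))*(49/139)) - 1*(-15924) = (384/5 + (984/5)*(-5*(-½))*(49/139)) + 15924 = (384/5 + (984/5)*(5/2)*(49/139)) + 15924 = (384/5 + 24108/139) + 15924 = 173916/695 + 15924 = 11241096/695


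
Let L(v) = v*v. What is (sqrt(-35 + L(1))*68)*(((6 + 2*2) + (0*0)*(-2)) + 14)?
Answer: 1632*I*sqrt(34) ≈ 9516.1*I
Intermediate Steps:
L(v) = v**2
(sqrt(-35 + L(1))*68)*(((6 + 2*2) + (0*0)*(-2)) + 14) = (sqrt(-35 + 1**2)*68)*(((6 + 2*2) + (0*0)*(-2)) + 14) = (sqrt(-35 + 1)*68)*(((6 + 4) + 0*(-2)) + 14) = (sqrt(-34)*68)*((10 + 0) + 14) = ((I*sqrt(34))*68)*(10 + 14) = (68*I*sqrt(34))*24 = 1632*I*sqrt(34)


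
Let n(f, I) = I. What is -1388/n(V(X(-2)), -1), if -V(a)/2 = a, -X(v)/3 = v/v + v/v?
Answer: 1388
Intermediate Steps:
X(v) = -6 (X(v) = -3*(v/v + v/v) = -3*(1 + 1) = -3*2 = -6)
V(a) = -2*a
-1388/n(V(X(-2)), -1) = -1388/(-1) = -1388*(-1) = 1388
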